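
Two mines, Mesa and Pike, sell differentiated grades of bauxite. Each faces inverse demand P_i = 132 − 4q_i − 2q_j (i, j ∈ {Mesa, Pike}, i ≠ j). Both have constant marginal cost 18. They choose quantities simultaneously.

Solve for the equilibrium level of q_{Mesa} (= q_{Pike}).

11.4

Mine Mesa's profit: π = q_{Mesa}(132 − 4q_{Mesa} − 2q_{Pike}) − 18q_{Mesa}.
∂π/∂q_{Mesa} = 114 − 8q_{Mesa} − 2q_{Pike} = 0 ⇒ q_{Mesa} = 14.25 − 0.25q_{Pike}.
Setting q_{Mesa} = q_{Pike} in the reaction function: q_{Mesa} = 14.25 − 0.25q_{Mesa}, so q_{Mesa} = 14.25 / 1.25 = 11.4.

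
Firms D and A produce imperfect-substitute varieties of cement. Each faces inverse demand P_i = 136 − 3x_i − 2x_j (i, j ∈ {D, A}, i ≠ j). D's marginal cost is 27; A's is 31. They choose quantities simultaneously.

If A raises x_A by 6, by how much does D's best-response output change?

-2

Firm D's profit: π = x_D(136 − 3x_D − 2x_A) − 27x_D.
∂π/∂x_D = 109 − 6x_D − 2x_A = 0 ⇒ x_D = 109/6 − (1/3)x_A.
The reaction-function slope is −1/3, so a 6-unit rise in x_A moves x_D by −1/3 × 6 = −2. D's best response falls — the actions are strategic substitutes.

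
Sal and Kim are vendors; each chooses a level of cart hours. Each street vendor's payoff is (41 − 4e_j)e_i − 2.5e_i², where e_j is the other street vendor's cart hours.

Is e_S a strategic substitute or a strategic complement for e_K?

Sal's payoff is (41 − 4e_K)e_S − 2.5e_S².
∂π/∂e_S = 41 − 4e_K − 5e_S = 0, so e_S = 8.2 − 0.8e_K.
The best-response slope de_S/de_K = −0.8 < 0: the reaction function is downward-sloping, so the choices are strategic substitutes.

strategic substitutes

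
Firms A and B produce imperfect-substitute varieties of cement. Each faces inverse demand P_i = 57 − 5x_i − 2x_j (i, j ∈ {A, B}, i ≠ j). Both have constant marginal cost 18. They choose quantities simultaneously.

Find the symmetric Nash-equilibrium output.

Firm A's profit: π = x_A(57 − 5x_A − 2x_B) − 18x_A.
∂π/∂x_A = 39 − 10x_A − 2x_B = 0 ⇒ x_A = 3.9 − 0.2x_B.
By symmetry x_B = x_A; substituting into the reaction function, 1.2x_A = 3.9 and x_A = 3.25.

3.25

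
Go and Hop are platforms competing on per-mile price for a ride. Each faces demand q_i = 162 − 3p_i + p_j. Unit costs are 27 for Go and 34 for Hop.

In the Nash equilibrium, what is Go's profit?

1478.52

Go's profit: π = (p_{Go} − 27)(162 − 3p_{Go} + p_{Hop}).
∂π/∂p_{Go} = 243 − 6p_{Go} + p_{Hop} = 0 ⇒ p_{Go} = 40.5 + (1/6)p_{Hop}.
Similarly p_{Hop} = 44 + (1/6)p_{Go}.
Solving the two reaction functions simultaneously: (1 − (1/6)(1/6))p_{Go} = 40.5 + (1/6)·44, so (35/36)p_{Go} = 287/6 and p_{Go} = 49.2.
Then p_{Hop} = 44 + (1/6)·49.2 = 52.2.
q_{Go} = 162 − 3·49.2 + 52.2 = 66.6.
Profit = (49.2 − 27)·66.6 = 1478.52.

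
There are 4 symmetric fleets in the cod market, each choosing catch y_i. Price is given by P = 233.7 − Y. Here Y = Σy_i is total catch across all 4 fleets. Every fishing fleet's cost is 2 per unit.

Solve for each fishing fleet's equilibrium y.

46.34

A representative fishing fleet's profit is π_i = y_i(233.7 − Y) − 2y_i, with Y = y_i + Σ_{j≠i} y_j.
First-order condition: 231.7 − 2y_i − Σ_{j≠i} y_j = 0.
Imposing symmetry (y_j = y for all j) turns Σ_{j≠i} y_j into 3y, so 231.7 = 5y and y = 46.34.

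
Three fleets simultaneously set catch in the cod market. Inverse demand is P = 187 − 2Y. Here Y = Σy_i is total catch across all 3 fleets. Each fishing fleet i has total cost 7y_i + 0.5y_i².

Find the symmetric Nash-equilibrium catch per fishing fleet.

20

A representative fishing fleet's profit is π_i = y_i(187 − 2Y) − 7y_i − 0.5y_i², with Y = y_i + Σ_{j≠i} y_j.
First-order condition: 180 − 5y_i − 2Σ_{j≠i} y_j = 0.
Imposing symmetry (y_j = y for all j) turns Σ_{j≠i} y_j into 2y, so 180 = 9y and y = 20.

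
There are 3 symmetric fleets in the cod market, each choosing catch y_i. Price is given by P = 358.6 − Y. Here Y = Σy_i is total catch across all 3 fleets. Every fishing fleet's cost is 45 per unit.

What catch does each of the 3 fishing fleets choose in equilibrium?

A representative fishing fleet's profit is π_i = y_i(358.6 − Y) − 45y_i, with Y = y_i + Σ_{j≠i} y_j.
First-order condition: 313.6 − 2y_i − Σ_{j≠i} y_j = 0.
Imposing symmetry (y_j = y for all j) turns Σ_{j≠i} y_j into 2y, so 313.6 = 4y and y = 78.4.

78.4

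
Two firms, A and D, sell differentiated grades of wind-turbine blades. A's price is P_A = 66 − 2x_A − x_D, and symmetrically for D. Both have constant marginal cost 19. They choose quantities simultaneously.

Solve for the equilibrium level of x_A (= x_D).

9.4

Firm A's profit: π = x_A(66 − 2x_A − x_D) − 19x_A.
∂π/∂x_A = 47 − 4x_A − x_D = 0 ⇒ x_A = 11.75 − 0.25x_D.
By symmetry x_D = x_A; substituting into the reaction function, 1.25x_A = 11.75 and x_A = 9.4.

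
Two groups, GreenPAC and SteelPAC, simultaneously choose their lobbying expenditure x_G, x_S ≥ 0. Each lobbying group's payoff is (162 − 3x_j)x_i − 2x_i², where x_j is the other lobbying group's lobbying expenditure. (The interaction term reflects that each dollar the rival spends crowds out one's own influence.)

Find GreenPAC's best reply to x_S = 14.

30

GreenPAC's payoff is (162 − 3x_S)x_G − 2x_G².
∂π/∂x_G = 162 − 3x_S − 4x_G = 0, so x_G = 40.5 − 0.75x_S.
At x_S = 14: x_G = 40.5 − 0.75·14 = 30.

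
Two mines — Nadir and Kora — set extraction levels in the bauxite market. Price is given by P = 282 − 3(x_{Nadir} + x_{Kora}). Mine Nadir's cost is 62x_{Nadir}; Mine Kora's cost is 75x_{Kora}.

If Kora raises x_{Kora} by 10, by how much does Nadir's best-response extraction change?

-5

Mine Nadir's profit: π = x_{Nadir}(282 − 3(x_{Nadir} + x_{Kora})) − 62x_{Nadir}.
∂π/∂x_{Nadir} = 220 − 6x_{Nadir} − 3x_{Kora} = 0, so x_{Nadir} = 110/3 − 0.5x_{Kora}.
The reaction-function slope is −0.5, so a 10-unit rise in x_{Kora} moves x_{Nadir} by −0.5 × 10 = −5. Nadir's best response falls — the actions are strategic substitutes.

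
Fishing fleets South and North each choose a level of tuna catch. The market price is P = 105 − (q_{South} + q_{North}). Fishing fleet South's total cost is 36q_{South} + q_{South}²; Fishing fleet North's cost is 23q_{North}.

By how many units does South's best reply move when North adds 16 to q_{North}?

-4

Fishing fleet South's profit: π = q_{South}(105 − (q_{South} + q_{North})) − 36q_{South} − q_{South}².
∂π/∂q_{South} = 69 − 4q_{South} − q_{North} = 0, so q_{South} = 17.25 − 0.25q_{North}.
The reaction-function slope is −0.25, so a 16-unit rise in q_{North} moves q_{South} by −0.25 × 16 = −4. South's best response falls — the actions are strategic substitutes.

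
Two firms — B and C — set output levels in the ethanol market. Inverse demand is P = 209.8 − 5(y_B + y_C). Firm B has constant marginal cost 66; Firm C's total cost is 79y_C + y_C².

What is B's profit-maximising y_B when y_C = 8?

10.38

Firm B's profit: π = y_B(209.8 − 5(y_B + y_C)) − 66y_B.
∂π/∂y_B = 143.8 − 10y_B − 5y_C = 0, so y_B = 14.38 − 0.5y_C.
At y_C = 8: y_B = 14.38 − 0.5·8 = 10.38.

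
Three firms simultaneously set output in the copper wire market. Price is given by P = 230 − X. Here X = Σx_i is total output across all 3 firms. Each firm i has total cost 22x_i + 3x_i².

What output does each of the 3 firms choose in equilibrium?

A representative firm's profit is π_i = x_i(230 − X) − 22x_i − 3x_i², with X = x_i + Σ_{j≠i} x_j.
First-order condition: 208 − 8x_i − Σ_{j≠i} x_j = 0.
With identical firms, set every x_j = x: then 208 − 8x − 2x = 0, i.e. x = 208/10 = 20.8.

20.8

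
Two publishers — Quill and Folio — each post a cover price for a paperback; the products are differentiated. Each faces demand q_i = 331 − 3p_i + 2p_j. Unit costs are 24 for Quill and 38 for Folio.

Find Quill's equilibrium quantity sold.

Quill's profit: π = (p_{Quill} − 24)(331 − 3p_{Quill} + 2p_{Folio}).
∂π/∂p_{Quill} = 403 − 6p_{Quill} + 2p_{Folio} = 0 ⇒ p_{Quill} = 403/6 + (1/3)p_{Folio}.
Similarly p_{Folio} = 445/6 + (1/3)p_{Quill}.
Substituting the second reaction function into the first: p_{Quill} = 403/6 + (1/3)(445/6 + (1/3)p_{Quill}), which gives (8/9)p_{Quill} = 827/9 ⇒ p_{Quill} = 103.375.
Then p_{Folio} = 445/6 + (1/3)·103.375 = 108.625.
q_{Quill} = 331 − 3·103.375 + 2·108.625 = 238.125.

238.125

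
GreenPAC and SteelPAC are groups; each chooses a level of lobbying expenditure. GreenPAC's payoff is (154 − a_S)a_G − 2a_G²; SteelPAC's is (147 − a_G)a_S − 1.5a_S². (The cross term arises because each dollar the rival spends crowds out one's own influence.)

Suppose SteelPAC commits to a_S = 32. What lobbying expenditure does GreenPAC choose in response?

30.5

Expanding GreenPAC's payoff: 154a_G − a_Sa_G − 2a_G².
∂π/∂a_G = 154 − a_S − 4a_G = 0, so a_G = 38.5 − 0.25a_S.
At a_S = 32: a_G = 38.5 − 0.25·32 = 30.5.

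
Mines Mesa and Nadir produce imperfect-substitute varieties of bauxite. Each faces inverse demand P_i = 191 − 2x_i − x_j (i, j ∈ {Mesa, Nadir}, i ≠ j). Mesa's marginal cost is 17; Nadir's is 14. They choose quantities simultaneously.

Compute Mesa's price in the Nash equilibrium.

Mine Mesa's profit: π = x_{Mesa}(191 − 2x_{Mesa} − x_{Nadir}) − 17x_{Mesa}.
∂π/∂x_{Mesa} = 174 − 4x_{Mesa} − x_{Nadir} = 0 ⇒ x_{Mesa} = 43.5 − 0.25x_{Nadir}.
Similarly x_{Nadir} = 44.25 − 0.25x_{Mesa}.
Plugging x_{Nadir} into Mesa's best response: x_{Mesa} = 43.5 − 0.25(44.25 − 0.25x_{Mesa}) ⇒ 0.9375x_{Mesa} = 32.4375, so x_{Mesa} = 34.6.
Then x_{Nadir} = 44.25 − 0.25·34.6 = 35.6.
P_{Mesa} = 191 − 2·34.6 − 35.6 = 86.2.

86.2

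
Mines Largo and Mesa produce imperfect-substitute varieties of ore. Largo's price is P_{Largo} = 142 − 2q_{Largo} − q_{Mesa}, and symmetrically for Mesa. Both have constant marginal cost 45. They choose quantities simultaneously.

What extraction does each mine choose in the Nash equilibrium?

19.4

Mine Largo's profit: π = q_{Largo}(142 − 2q_{Largo} − q_{Mesa}) − 45q_{Largo}.
∂π/∂q_{Largo} = 97 − 4q_{Largo} − q_{Mesa} = 0 ⇒ q_{Largo} = 24.25 − 0.25q_{Mesa}.
The game is symmetric, so in equilibrium q_{Mesa} = q_{Largo}: the reaction function gives 1.25q_{Largo} = 24.25, hence q_{Largo} = 19.4.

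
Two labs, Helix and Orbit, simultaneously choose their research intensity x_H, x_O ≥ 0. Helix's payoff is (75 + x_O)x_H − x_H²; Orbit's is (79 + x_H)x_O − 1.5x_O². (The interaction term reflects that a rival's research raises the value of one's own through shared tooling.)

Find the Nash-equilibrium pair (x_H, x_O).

Expanding Helix's payoff: 75x_H + x_Ox_H − x_H².
∂π/∂x_H = 75 + x_O − 2x_H = 0, so x_H = 37.5 + 0.5x_O.
Likewise for Orbit: x_O = 79/3 + (1/3)x_H.
Substituting the second reaction function into the first: x_H = 37.5 + 0.5(79/3 + (1/3)x_H), which gives (5/6)x_H = 152/3 ⇒ x_H = 60.8.
Then x_O = 79/3 + (1/3)·60.8 = 46.6.

60.8, 46.6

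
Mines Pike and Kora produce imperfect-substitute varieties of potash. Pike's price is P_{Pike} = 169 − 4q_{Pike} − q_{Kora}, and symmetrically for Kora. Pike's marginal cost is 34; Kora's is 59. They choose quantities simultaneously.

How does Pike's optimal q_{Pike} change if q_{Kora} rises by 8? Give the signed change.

Mine Pike's profit: π = q_{Pike}(169 − 4q_{Pike} − q_{Kora}) − 34q_{Pike}.
∂π/∂q_{Pike} = 135 − 8q_{Pike} − q_{Kora} = 0 ⇒ q_{Pike} = 16.875 − 0.125q_{Kora}.
The reaction-function slope is −0.125, so an 8-unit rise in q_{Kora} moves q_{Pike} by −0.125 × 8 = −1. Pike's best response falls — the actions are strategic substitutes.

-1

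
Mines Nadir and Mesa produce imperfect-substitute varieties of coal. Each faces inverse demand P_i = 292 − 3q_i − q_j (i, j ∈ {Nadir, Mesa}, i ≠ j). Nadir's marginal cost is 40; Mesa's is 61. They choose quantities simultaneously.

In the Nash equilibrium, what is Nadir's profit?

Mine Nadir's profit: π = q_{Nadir}(292 − 3q_{Nadir} − q_{Mesa}) − 40q_{Nadir}.
∂π/∂q_{Nadir} = 252 − 6q_{Nadir} − q_{Mesa} = 0 ⇒ q_{Nadir} = 42 − (1/6)q_{Mesa}.
Similarly q_{Mesa} = 38.5 − (1/6)q_{Nadir}.
Substituting the second reaction function into the first: q_{Nadir} = 42 − (1/6)(38.5 − (1/6)q_{Nadir}), which gives (35/36)q_{Nadir} = 427/12 ⇒ q_{Nadir} = 36.6.
Then q_{Mesa} = 38.5 − (1/6)·36.6 = 32.4.
P_{Nadir} = 292 − 3·36.6 − 32.4 = 149.8.
Profit = (149.8 − 40)·36.6 = 4018.68.

4018.68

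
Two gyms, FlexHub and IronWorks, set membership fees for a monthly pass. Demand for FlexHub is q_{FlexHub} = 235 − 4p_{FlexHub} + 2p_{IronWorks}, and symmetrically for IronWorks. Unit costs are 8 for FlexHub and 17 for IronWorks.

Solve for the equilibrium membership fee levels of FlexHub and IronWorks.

FlexHub's profit: π = (p_{FlexHub} − 8)(235 − 4p_{FlexHub} + 2p_{IronWorks}).
∂π/∂p_{FlexHub} = 267 − 8p_{FlexHub} + 2p_{IronWorks} = 0 ⇒ p_{FlexHub} = 33.375 + 0.25p_{IronWorks}.
Similarly p_{IronWorks} = 37.875 + 0.25p_{FlexHub}.
Solving the two reaction functions simultaneously: (1 − (0.25)(0.25))p_{FlexHub} = 33.375 + 0.25·37.875, so 0.9375p_{FlexHub} = 1371/32 and p_{FlexHub} = 45.7.
Then p_{IronWorks} = 37.875 + 0.25·45.7 = 49.3.

45.7, 49.3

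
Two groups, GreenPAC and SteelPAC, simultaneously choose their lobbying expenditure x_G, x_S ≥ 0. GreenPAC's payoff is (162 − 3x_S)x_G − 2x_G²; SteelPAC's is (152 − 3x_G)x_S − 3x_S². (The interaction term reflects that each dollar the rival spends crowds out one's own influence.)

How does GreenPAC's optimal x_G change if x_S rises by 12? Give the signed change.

-9

Expanding GreenPAC's payoff: 162x_G − 3x_Sx_G − 2x_G².
∂π/∂x_G = 162 − 3x_S − 4x_G = 0, so x_G = 40.5 − 0.75x_S.
The reaction-function slope is −0.75, so a 12-unit rise in x_S moves x_G by −0.75 × 12 = −9. GreenPAC's best response falls — the actions are strategic substitutes.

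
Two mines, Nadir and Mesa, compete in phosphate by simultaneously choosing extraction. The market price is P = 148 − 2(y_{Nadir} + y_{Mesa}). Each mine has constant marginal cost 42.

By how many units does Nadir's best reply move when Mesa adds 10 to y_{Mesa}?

Mine Nadir's profit: π = y_{Nadir}(148 − 2(y_{Nadir} + y_{Mesa})) − 42y_{Nadir}.
∂π/∂y_{Nadir} = 106 − 4y_{Nadir} − 2y_{Mesa} = 0, so y_{Nadir} = 26.5 − 0.5y_{Mesa}.
The reaction-function slope is −0.5, so a 10-unit rise in y_{Mesa} moves y_{Nadir} by −0.5 × 10 = −5. Nadir's best response falls — the actions are strategic substitutes.

-5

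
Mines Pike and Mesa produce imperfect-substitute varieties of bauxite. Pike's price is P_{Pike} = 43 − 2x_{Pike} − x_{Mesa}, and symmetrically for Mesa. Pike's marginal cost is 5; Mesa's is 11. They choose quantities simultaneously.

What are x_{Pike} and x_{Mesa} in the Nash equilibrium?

8, 6

Mine Pike's profit: π = x_{Pike}(43 − 2x_{Pike} − x_{Mesa}) − 5x_{Pike}.
∂π/∂x_{Pike} = 38 − 4x_{Pike} − x_{Mesa} = 0 ⇒ x_{Pike} = 9.5 − 0.25x_{Mesa}.
Similarly x_{Mesa} = 8 − 0.25x_{Pike}.
Solving the two reaction functions simultaneously: (1 − (−0.25)(−0.25))x_{Pike} = 9.5 − 0.25·8, so 0.9375x_{Pike} = 7.5 and x_{Pike} = 8.
Then x_{Mesa} = 8 − 0.25·8 = 6.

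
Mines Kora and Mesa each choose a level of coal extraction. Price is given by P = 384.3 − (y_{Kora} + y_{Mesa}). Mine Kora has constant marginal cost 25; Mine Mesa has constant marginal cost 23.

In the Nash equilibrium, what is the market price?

144.1

Mine Kora's profit: π = y_{Kora}(384.3 − (y_{Kora} + y_{Mesa})) − 25y_{Kora}.
∂π/∂y_{Kora} = 359.3 − 2y_{Kora} − y_{Mesa} = 0, so y_{Kora} = 179.65 − 0.5y_{Mesa}.
By the same steps for Mesa: y_{Mesa} = 180.65 − 0.5y_{Kora}.
Plugging y_{Mesa} into Kora's best response: y_{Kora} = 179.65 − 0.5(180.65 − 0.5y_{Kora}) ⇒ 0.75y_{Kora} = 89.325, so y_{Kora} = 119.1.
Then y_{Mesa} = 180.65 − 0.5·119.1 = 121.1.
Equilibrium price: P = 384.3 − 240.2 = 144.1.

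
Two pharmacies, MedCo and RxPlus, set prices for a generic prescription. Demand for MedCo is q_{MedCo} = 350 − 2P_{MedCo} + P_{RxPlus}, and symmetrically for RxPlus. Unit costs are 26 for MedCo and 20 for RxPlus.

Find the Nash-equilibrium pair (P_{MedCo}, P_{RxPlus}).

133.2, 130.8

MedCo's profit: π = (P_{MedCo} − 26)(350 − 2P_{MedCo} + P_{RxPlus}).
∂π/∂P_{MedCo} = 402 − 4P_{MedCo} + P_{RxPlus} = 0 ⇒ P_{MedCo} = 100.5 + 0.25P_{RxPlus}.
Similarly P_{RxPlus} = 97.5 + 0.25P_{MedCo}.
Plugging P_{RxPlus} into MedCo's best response: P_{MedCo} = 100.5 + 0.25(97.5 + 0.25P_{MedCo}) ⇒ 0.9375P_{MedCo} = 124.875, so P_{MedCo} = 133.2.
Then P_{RxPlus} = 97.5 + 0.25·133.2 = 130.8.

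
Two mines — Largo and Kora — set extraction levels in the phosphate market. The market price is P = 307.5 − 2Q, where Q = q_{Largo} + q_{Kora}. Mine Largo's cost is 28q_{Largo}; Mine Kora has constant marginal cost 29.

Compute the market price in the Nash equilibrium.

121.5

Mine Largo's profit: π = q_{Largo}(307.5 − 2(q_{Largo} + q_{Kora})) − 28q_{Largo}.
∂π/∂q_{Largo} = 279.5 − 4q_{Largo} − 2q_{Kora} = 0, so q_{Largo} = 69.875 − 0.5q_{Kora}.
By the same steps for Kora: q_{Kora} = 69.625 − 0.5q_{Largo}.
Substituting the second reaction function into the first: q_{Largo} = 69.875 − 0.5(69.625 − 0.5q_{Largo}), which gives 0.75q_{Largo} = 35.0625 ⇒ q_{Largo} = 46.75.
Then q_{Kora} = 69.625 − 0.5·46.75 = 46.25.
Equilibrium price: P = 307.5 − 2·93 = 121.5.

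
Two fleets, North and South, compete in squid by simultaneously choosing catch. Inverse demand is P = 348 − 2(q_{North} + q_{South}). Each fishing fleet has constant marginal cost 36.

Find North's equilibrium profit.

Fishing fleet North's profit: π = q_{North}(348 − 2(q_{North} + q_{South})) − 36q_{North}.
∂π/∂q_{North} = 312 − 4q_{North} − 2q_{South} = 0, so q_{North} = 78 − 0.5q_{South}.
The game is symmetric, so in equilibrium q_{South} = q_{North}: the reaction function gives 1.5q_{North} = 78, hence q_{North} = 52.
Price P = 348 − 2·104 = 140.
North's profit: (140 − 36)·52 = 5408.

5408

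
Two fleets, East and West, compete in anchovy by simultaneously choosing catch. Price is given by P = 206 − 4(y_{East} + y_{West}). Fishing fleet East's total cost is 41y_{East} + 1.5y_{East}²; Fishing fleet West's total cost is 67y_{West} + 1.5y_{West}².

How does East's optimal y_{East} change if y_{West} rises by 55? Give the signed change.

Fishing fleet East's profit: π = y_{East}(206 − 4(y_{East} + y_{West})) − 41y_{East} − 1.5y_{East}².
∂π/∂y_{East} = 165 − 11y_{East} − 4y_{West} = 0, so y_{East} = 15 − (4/11)y_{West}.
The reaction-function slope is −4/11, so a 55-unit rise in y_{West} moves y_{East} by −4/11 × 55 = −20. East's best response falls — the actions are strategic substitutes.

-20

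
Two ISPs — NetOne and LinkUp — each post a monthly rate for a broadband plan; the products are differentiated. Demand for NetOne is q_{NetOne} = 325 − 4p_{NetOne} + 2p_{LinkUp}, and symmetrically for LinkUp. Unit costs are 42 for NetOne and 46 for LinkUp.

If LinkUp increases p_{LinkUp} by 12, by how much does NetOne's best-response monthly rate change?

3

NetOne's profit: π = (p_{NetOne} − 42)(325 − 4p_{NetOne} + 2p_{LinkUp}).
∂π/∂p_{NetOne} = 493 − 8p_{NetOne} + 2p_{LinkUp} = 0 ⇒ p_{NetOne} = 61.625 + 0.25p_{LinkUp}.
The reaction-function slope is 0.25, so a 12-unit rise in p_{LinkUp} moves p_{NetOne} by 0.25 × 12 = 3. NetOne's best response rises — the actions are strategic complements.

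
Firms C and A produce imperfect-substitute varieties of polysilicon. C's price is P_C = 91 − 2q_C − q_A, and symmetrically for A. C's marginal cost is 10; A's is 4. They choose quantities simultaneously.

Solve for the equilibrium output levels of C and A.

15.8, 17.8

Firm C's profit: π = q_C(91 − 2q_C − q_A) − 10q_C.
∂π/∂q_C = 81 − 4q_C − q_A = 0 ⇒ q_C = 20.25 − 0.25q_A.
Similarly q_A = 21.75 − 0.25q_C.
Plugging q_A into C's best response: q_C = 20.25 − 0.25(21.75 − 0.25q_C) ⇒ 0.9375q_C = 14.8125, so q_C = 15.8.
Then q_A = 21.75 − 0.25·15.8 = 17.8.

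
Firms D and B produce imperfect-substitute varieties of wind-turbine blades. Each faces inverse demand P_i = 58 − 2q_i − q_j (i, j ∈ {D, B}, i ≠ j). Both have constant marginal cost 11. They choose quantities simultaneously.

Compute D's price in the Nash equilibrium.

Firm D's profit: π = q_D(58 − 2q_D − q_B) − 11q_D.
∂π/∂q_D = 47 − 4q_D − q_B = 0 ⇒ q_D = 11.75 − 0.25q_B.
By symmetry q_B = q_D; substituting into the reaction function, 1.25q_D = 11.75 and q_D = 9.4.
P_D = 58 − 2·9.4 − 9.4 = 29.8.

29.8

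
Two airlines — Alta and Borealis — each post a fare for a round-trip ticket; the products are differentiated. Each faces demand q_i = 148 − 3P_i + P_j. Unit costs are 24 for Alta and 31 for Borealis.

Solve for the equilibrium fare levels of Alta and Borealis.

44.6, 47.6

Alta's profit: π = (P_{Alta} − 24)(148 − 3P_{Alta} + P_{Borealis}).
∂π/∂P_{Alta} = 220 − 6P_{Alta} + P_{Borealis} = 0 ⇒ P_{Alta} = 110/3 + (1/6)P_{Borealis}.
Similarly P_{Borealis} = 241/6 + (1/6)P_{Alta}.
Solving the two reaction functions simultaneously: (1 − (1/6)(1/6))P_{Alta} = 110/3 + (1/6)·(241/6), so (35/36)P_{Alta} = 1561/36 and P_{Alta} = 44.6.
Then P_{Borealis} = 241/6 + (1/6)·44.6 = 47.6.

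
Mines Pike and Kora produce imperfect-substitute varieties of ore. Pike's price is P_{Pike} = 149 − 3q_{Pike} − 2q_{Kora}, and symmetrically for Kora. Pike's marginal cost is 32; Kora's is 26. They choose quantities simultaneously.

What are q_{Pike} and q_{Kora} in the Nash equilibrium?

Mine Pike's profit: π = q_{Pike}(149 − 3q_{Pike} − 2q_{Kora}) − 32q_{Pike}.
∂π/∂q_{Pike} = 117 − 6q_{Pike} − 2q_{Kora} = 0 ⇒ q_{Pike} = 19.5 − (1/3)q_{Kora}.
Similarly q_{Kora} = 20.5 − (1/3)q_{Pike}.
Substituting the second reaction function into the first: q_{Pike} = 19.5 − (1/3)(20.5 − (1/3)q_{Pike}), which gives (8/9)q_{Pike} = 38/3 ⇒ q_{Pike} = 14.25.
Then q_{Kora} = 20.5 − (1/3)·14.25 = 15.75.

14.25, 15.75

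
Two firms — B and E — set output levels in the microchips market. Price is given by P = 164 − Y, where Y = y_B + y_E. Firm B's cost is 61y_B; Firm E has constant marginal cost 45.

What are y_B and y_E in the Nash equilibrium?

29, 45

Firm B's profit: π = y_B(164 − (y_B + y_E)) − 61y_B.
∂π/∂y_B = 103 − 2y_B − y_E = 0, so y_B = 51.5 − 0.5y_E.
By the same steps for E: y_E = 59.5 − 0.5y_B.
Substituting the second reaction function into the first: y_B = 51.5 − 0.5(59.5 − 0.5y_B), which gives 0.75y_B = 21.75 ⇒ y_B = 29.
Then y_E = 59.5 − 0.5·29 = 45.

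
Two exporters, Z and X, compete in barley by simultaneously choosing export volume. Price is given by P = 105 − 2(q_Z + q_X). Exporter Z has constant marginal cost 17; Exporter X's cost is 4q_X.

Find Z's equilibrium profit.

Exporter Z's profit: π = q_Z(105 − 2(q_Z + q_X)) − 17q_Z.
∂π/∂q_Z = 88 − 4q_Z − 2q_X = 0, so q_Z = 22 − 0.5q_X.
By the same steps for X: q_X = 25.25 − 0.5q_Z.
Substituting the second reaction function into the first: q_Z = 22 − 0.5(25.25 − 0.5q_Z), which gives 0.75q_Z = 9.375 ⇒ q_Z = 12.5.
Then q_X = 25.25 − 0.5·12.5 = 19.
Price P = 105 − 2·31.5 = 42.
Z's profit: (42 − 17)·12.5 = 312.5.

312.5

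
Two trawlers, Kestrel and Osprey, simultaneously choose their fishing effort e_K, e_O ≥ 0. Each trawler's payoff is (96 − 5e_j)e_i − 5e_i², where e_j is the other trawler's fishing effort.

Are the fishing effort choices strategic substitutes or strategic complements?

Kestrel's payoff is (96 − 5e_O)e_K − 5e_K².
∂π/∂e_K = 96 − 5e_O − 10e_K = 0, so e_K = 9.6 − 0.5e_O.
The best-response slope de_K/de_O = −0.5 < 0: the reaction function is downward-sloping, so the choices are strategic substitutes.

strategic substitutes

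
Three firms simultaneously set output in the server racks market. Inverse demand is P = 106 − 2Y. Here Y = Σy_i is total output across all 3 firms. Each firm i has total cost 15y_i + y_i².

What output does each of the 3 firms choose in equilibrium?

9.1

A representative firm's profit is π_i = y_i(106 − 2Y) − 15y_i − y_i², with Y = y_i + Σ_{j≠i} y_j.
First-order condition: 91 − 6y_i − 2Σ_{j≠i} y_j = 0.
With identical firms, set every y_j = y: then 91 − 6y − 4y = 0, i.e. y = 91/10 = 9.1.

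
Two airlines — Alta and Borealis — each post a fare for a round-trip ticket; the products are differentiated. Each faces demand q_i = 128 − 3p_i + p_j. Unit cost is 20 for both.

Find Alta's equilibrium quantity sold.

52.8

Alta's profit: π = (p_{Alta} − 20)(128 − 3p_{Alta} + p_{Borealis}).
∂π/∂p_{Alta} = 188 − 6p_{Alta} + p_{Borealis} = 0 ⇒ p_{Alta} = 94/3 + (1/6)p_{Borealis}.
Setting p_{Alta} = p_{Borealis} in the reaction function: p_{Alta} = 94/3 + (1/6)p_{Alta}, so p_{Alta} = (94/3) / (5/6) = 37.6.
q_{Alta} = 128 − 3·37.6 + 37.6 = 52.8.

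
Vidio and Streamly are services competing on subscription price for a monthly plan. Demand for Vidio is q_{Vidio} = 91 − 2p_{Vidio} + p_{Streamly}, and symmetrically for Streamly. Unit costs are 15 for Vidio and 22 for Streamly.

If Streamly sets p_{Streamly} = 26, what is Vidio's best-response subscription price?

36.75

Vidio's profit: π = (p_{Vidio} − 15)(91 − 2p_{Vidio} + p_{Streamly}).
∂π/∂p_{Vidio} = 121 − 4p_{Vidio} + p_{Streamly} = 0 ⇒ p_{Vidio} = 30.25 + 0.25p_{Streamly}.
At p_{Streamly} = 26: p_{Vidio} = 30.25 + 0.25·26 = 36.75.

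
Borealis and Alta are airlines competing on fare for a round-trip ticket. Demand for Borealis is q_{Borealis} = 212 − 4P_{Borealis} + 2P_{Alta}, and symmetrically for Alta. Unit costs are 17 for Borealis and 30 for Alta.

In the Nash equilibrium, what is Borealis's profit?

Borealis's profit: π = (P_{Borealis} − 17)(212 − 4P_{Borealis} + 2P_{Alta}).
∂π/∂P_{Borealis} = 280 − 8P_{Borealis} + 2P_{Alta} = 0 ⇒ P_{Borealis} = 35 + 0.25P_{Alta}.
Similarly P_{Alta} = 41.5 + 0.25P_{Borealis}.
Substituting the second reaction function into the first: P_{Borealis} = 35 + 0.25(41.5 + 0.25P_{Borealis}), which gives 0.9375P_{Borealis} = 45.375 ⇒ P_{Borealis} = 48.4.
Then P_{Alta} = 41.5 + 0.25·48.4 = 53.6.
q_{Borealis} = 212 − 4·48.4 + 2·53.6 = 125.6.
Profit = (48.4 − 17)·125.6 = 3943.84.

3943.84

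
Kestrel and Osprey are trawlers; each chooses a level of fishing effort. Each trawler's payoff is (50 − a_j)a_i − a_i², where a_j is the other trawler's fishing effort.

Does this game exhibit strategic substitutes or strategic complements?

strategic substitutes

Kestrel's payoff is (50 − a_O)a_K − a_K².
∂π/∂a_K = 50 − a_O − 2a_K = 0, so a_K = 25 − 0.5a_O.
The best-response slope da_K/da_O = −0.5 < 0: the reaction function is downward-sloping, so the choices are strategic substitutes.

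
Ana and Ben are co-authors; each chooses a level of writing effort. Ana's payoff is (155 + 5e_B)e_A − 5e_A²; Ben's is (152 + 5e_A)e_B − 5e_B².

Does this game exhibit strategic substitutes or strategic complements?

Expanding Ana's payoff: 155e_A + 5e_Be_A − 5e_A².
∂π/∂e_A = 155 + 5e_B − 10e_A = 0, so e_A = 15.5 + 0.5e_B.
The best-response slope de_A/de_B = 0.5 > 0: the reaction function is upward-sloping, so the choices are strategic complements.

strategic complements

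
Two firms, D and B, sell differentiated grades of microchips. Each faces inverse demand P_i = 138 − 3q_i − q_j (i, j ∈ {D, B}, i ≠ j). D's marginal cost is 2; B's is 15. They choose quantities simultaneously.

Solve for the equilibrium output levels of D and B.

19.8, 17.2

Firm D's profit: π = q_D(138 − 3q_D − q_B) − 2q_D.
∂π/∂q_D = 136 − 6q_D − q_B = 0 ⇒ q_D = 68/3 − (1/6)q_B.
Similarly q_B = 20.5 − (1/6)q_D.
Solving the two reaction functions simultaneously: (1 − (−1/6)(−1/6))q_D = 68/3 − (1/6)·20.5, so (35/36)q_D = 19.25 and q_D = 19.8.
Then q_B = 20.5 − (1/6)·19.8 = 17.2.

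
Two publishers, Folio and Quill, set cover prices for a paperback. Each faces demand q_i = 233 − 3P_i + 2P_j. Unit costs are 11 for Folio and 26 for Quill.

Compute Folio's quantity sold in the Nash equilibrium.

174.9375

Folio's profit: π = (P_{Folio} − 11)(233 − 3P_{Folio} + 2P_{Quill}).
∂π/∂P_{Folio} = 266 − 6P_{Folio} + 2P_{Quill} = 0 ⇒ P_{Folio} = 133/3 + (1/3)P_{Quill}.
Similarly P_{Quill} = 311/6 + (1/3)P_{Folio}.
Substituting the second reaction function into the first: P_{Folio} = 133/3 + (1/3)(311/6 + (1/3)P_{Folio}), which gives (8/9)P_{Folio} = 1109/18 ⇒ P_{Folio} = 69.3125.
Then P_{Quill} = 311/6 + (1/3)·69.3125 = 74.9375.
q_{Folio} = 233 − 3·69.3125 + 2·74.9375 = 174.9375.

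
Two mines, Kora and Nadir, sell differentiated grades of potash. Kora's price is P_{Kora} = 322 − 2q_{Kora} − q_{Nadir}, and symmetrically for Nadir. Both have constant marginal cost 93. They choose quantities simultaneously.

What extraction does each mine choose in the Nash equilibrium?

Mine Kora's profit: π = q_{Kora}(322 − 2q_{Kora} − q_{Nadir}) − 93q_{Kora}.
∂π/∂q_{Kora} = 229 − 4q_{Kora} − q_{Nadir} = 0 ⇒ q_{Kora} = 57.25 − 0.25q_{Nadir}.
Setting q_{Kora} = q_{Nadir} in the reaction function: q_{Kora} = 57.25 − 0.25q_{Kora}, so q_{Kora} = 57.25 / 1.25 = 45.8.

45.8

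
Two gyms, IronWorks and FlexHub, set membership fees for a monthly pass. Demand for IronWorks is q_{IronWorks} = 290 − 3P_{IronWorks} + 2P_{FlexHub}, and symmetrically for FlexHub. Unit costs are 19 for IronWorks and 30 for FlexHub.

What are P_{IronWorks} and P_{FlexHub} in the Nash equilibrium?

IronWorks's profit: π = (P_{IronWorks} − 19)(290 − 3P_{IronWorks} + 2P_{FlexHub}).
∂π/∂P_{IronWorks} = 347 − 6P_{IronWorks} + 2P_{FlexHub} = 0 ⇒ P_{IronWorks} = 347/6 + (1/3)P_{FlexHub}.
Similarly P_{FlexHub} = 190/3 + (1/3)P_{IronWorks}.
Solving the two reaction functions simultaneously: (1 − (1/3)(1/3))P_{IronWorks} = 347/6 + (1/3)·(190/3), so (8/9)P_{IronWorks} = 1421/18 and P_{IronWorks} = 88.8125.
Then P_{FlexHub} = 190/3 + (1/3)·88.8125 = 92.9375.

88.8125, 92.9375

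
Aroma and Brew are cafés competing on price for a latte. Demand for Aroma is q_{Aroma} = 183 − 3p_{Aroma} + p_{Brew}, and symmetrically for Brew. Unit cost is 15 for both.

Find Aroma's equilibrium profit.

Aroma's profit: π = (p_{Aroma} − 15)(183 − 3p_{Aroma} + p_{Brew}).
∂π/∂p_{Aroma} = 228 − 6p_{Aroma} + p_{Brew} = 0 ⇒ p_{Aroma} = 38 + (1/6)p_{Brew}.
By symmetry p_{Brew} = p_{Aroma}; substituting into the reaction function, (5/6)p_{Aroma} = 38 and p_{Aroma} = 45.6.
q_{Aroma} = 183 − 3·45.6 + 45.6 = 91.8.
Profit = (45.6 − 15)·91.8 = 2809.08.

2809.08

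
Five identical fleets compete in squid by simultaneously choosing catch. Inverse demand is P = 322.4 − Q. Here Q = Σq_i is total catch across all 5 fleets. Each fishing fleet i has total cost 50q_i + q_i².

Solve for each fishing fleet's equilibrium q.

A representative fishing fleet's profit is π_i = q_i(322.4 − Q) − 50q_i − q_i², with Q = q_i + Σ_{j≠i} q_j.
First-order condition: 272.4 − 4q_i − Σ_{j≠i} q_j = 0.
Imposing symmetry (q_j = q for all j) turns Σ_{j≠i} q_j into 4q, so 272.4 = 8q and q = 34.05.

34.05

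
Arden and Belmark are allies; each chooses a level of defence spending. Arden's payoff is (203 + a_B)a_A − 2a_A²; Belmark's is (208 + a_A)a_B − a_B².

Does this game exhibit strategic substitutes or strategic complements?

Expanding Arden's payoff: 203a_A + a_Ba_A − 2a_A².
∂π/∂a_A = 203 + a_B − 4a_A = 0, so a_A = 50.75 + 0.25a_B.
The best-response slope da_A/da_B = 0.25 > 0: the reaction function is upward-sloping, so the choices are strategic complements.

strategic complements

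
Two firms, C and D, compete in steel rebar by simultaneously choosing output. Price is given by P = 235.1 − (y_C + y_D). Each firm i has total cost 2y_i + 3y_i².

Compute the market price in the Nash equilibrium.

Firm C's profit: π = y_C(235.1 − (y_C + y_D)) − 2y_C − 3y_C².
∂π/∂y_C = 233.1 − 8y_C − y_D = 0, so y_C = 29.1375 − 0.125y_D.
The game is symmetric, so in equilibrium y_D = y_C: the reaction function gives 1.125y_C = 29.1375, hence y_C = 25.9.
Equilibrium price: P = 235.1 − 51.8 = 183.3.

183.3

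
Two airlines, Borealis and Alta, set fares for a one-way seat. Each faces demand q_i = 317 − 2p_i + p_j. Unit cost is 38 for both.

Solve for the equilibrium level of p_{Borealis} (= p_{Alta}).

131

Borealis's profit: π = (p_{Borealis} − 38)(317 − 2p_{Borealis} + p_{Alta}).
∂π/∂p_{Borealis} = 393 − 4p_{Borealis} + p_{Alta} = 0 ⇒ p_{Borealis} = 98.25 + 0.25p_{Alta}.
Setting p_{Borealis} = p_{Alta} in the reaction function: p_{Borealis} = 98.25 + 0.25p_{Borealis}, so p_{Borealis} = 98.25 / 0.75 = 131.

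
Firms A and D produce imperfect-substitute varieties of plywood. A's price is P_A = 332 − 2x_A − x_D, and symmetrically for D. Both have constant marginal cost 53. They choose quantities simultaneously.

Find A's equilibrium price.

Firm A's profit: π = x_A(332 − 2x_A − x_D) − 53x_A.
∂π/∂x_A = 279 − 4x_A − x_D = 0 ⇒ x_A = 69.75 − 0.25x_D.
Setting x_A = x_D in the reaction function: x_A = 69.75 − 0.25x_A, so x_A = 69.75 / 1.25 = 55.8.
P_A = 332 − 2·55.8 − 55.8 = 164.6.

164.6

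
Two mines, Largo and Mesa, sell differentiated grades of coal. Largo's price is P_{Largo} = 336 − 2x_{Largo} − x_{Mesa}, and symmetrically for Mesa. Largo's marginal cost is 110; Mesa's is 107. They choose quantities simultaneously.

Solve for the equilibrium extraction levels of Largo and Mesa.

Mine Largo's profit: π = x_{Largo}(336 − 2x_{Largo} − x_{Mesa}) − 110x_{Largo}.
∂π/∂x_{Largo} = 226 − 4x_{Largo} − x_{Mesa} = 0 ⇒ x_{Largo} = 56.5 − 0.25x_{Mesa}.
Similarly x_{Mesa} = 57.25 − 0.25x_{Largo}.
Solving the two reaction functions simultaneously: (1 − (−0.25)(−0.25))x_{Largo} = 56.5 − 0.25·57.25, so 0.9375x_{Largo} = 42.1875 and x_{Largo} = 45.
Then x_{Mesa} = 57.25 − 0.25·45 = 46.

45, 46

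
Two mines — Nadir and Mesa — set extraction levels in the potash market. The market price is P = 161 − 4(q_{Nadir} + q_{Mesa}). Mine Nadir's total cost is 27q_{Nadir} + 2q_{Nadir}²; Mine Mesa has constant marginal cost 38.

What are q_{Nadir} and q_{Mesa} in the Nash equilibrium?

Mine Nadir's profit: π = q_{Nadir}(161 − 4(q_{Nadir} + q_{Mesa})) − 27q_{Nadir} − 2q_{Nadir}².
∂π/∂q_{Nadir} = 134 − 12q_{Nadir} − 4q_{Mesa} = 0, so q_{Nadir} = 67/6 − (1/3)q_{Mesa}.
For Mesa: ∂π/∂q_{Mesa} = 123 − 8q_{Mesa} − 4q_{Nadir} = 0 ⇒ q_{Mesa} = 15.375 − 0.5q_{Nadir}.
Solving the two reaction functions simultaneously: (1 − (−1/3)(−0.5))q_{Nadir} = 67/6 − (1/3)·15.375, so (5/6)q_{Nadir} = 145/24 and q_{Nadir} = 7.25.
Then q_{Mesa} = 15.375 − 0.5·7.25 = 11.75.

7.25, 11.75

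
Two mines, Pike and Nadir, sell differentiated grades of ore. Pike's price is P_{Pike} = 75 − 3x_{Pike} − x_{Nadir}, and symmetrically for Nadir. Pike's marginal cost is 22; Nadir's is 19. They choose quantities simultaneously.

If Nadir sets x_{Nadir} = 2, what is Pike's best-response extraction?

8.5

Mine Pike's profit: π = x_{Pike}(75 − 3x_{Pike} − x_{Nadir}) − 22x_{Pike}.
∂π/∂x_{Pike} = 53 − 6x_{Pike} − x_{Nadir} = 0 ⇒ x_{Pike} = 53/6 − (1/6)x_{Nadir}.
At x_{Nadir} = 2: x_{Pike} = 53/6 − (1/6)·2 = 8.5.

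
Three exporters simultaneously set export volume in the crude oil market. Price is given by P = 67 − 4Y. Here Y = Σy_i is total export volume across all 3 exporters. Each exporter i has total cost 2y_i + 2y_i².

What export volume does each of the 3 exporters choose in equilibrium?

3.25

A representative exporter's profit is π_i = y_i(67 − 4Y) − 2y_i − 2y_i², with Y = y_i + Σ_{j≠i} y_j.
First-order condition: 65 − 12y_i − 4Σ_{j≠i} y_j = 0.
In a symmetric equilibrium every exporter chooses the same y, so Σ_{j≠i} y_j = 2y. The condition becomes 65 − 20y = 0, giving y = 65/20 = 3.25.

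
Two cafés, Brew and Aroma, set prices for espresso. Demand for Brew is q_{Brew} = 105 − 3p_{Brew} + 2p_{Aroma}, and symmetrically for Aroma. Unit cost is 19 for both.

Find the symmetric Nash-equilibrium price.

Brew's profit: π = (p_{Brew} − 19)(105 − 3p_{Brew} + 2p_{Aroma}).
∂π/∂p_{Brew} = 162 − 6p_{Brew} + 2p_{Aroma} = 0 ⇒ p_{Brew} = 27 + (1/3)p_{Aroma}.
The game is symmetric, so in equilibrium p_{Aroma} = p_{Brew}: the reaction function gives (2/3)p_{Brew} = 27, hence p_{Brew} = 40.5.

40.5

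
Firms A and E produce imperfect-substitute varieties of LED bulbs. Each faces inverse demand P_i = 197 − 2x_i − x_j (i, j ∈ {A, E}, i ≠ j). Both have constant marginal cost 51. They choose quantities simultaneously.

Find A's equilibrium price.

Firm A's profit: π = x_A(197 − 2x_A − x_E) − 51x_A.
∂π/∂x_A = 146 − 4x_A − x_E = 0 ⇒ x_A = 36.5 − 0.25x_E.
Setting x_A = x_E in the reaction function: x_A = 36.5 − 0.25x_A, so x_A = 36.5 / 1.25 = 29.2.
P_A = 197 − 2·29.2 − 29.2 = 109.4.

109.4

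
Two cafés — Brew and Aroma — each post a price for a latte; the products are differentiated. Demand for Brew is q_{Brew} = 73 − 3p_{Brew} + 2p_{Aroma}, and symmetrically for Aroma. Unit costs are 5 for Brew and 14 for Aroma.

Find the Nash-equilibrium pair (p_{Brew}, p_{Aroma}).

Brew's profit: π = (p_{Brew} − 5)(73 − 3p_{Brew} + 2p_{Aroma}).
∂π/∂p_{Brew} = 88 − 6p_{Brew} + 2p_{Aroma} = 0 ⇒ p_{Brew} = 44/3 + (1/3)p_{Aroma}.
Similarly p_{Aroma} = 115/6 + (1/3)p_{Brew}.
Plugging p_{Aroma} into Brew's best response: p_{Brew} = 44/3 + (1/3)(115/6 + (1/3)p_{Brew}) ⇒ (8/9)p_{Brew} = 379/18, so p_{Brew} = 23.6875.
Then p_{Aroma} = 115/6 + (1/3)·23.6875 = 27.0625.

23.6875, 27.0625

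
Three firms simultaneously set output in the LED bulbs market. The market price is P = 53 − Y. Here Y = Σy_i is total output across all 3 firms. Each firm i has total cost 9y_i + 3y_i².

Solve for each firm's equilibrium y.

4.4

A representative firm's profit is π_i = y_i(53 − Y) − 9y_i − 3y_i², with Y = y_i + Σ_{j≠i} y_j.
First-order condition: 44 − 8y_i − Σ_{j≠i} y_j = 0.
Imposing symmetry (y_j = y for all j) turns Σ_{j≠i} y_j into 2y, so 44 = 10y and y = 4.4.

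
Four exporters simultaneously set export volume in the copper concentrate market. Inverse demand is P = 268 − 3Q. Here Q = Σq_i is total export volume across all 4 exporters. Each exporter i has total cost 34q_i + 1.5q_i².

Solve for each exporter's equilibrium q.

A representative exporter's profit is π_i = q_i(268 − 3Q) − 34q_i − 1.5q_i², with Q = q_i + Σ_{j≠i} q_j.
First-order condition: 234 − 9q_i − 3Σ_{j≠i} q_j = 0.
Imposing symmetry (q_j = q for all j) turns Σ_{j≠i} q_j into 3q, so 234 = 18q and q = 13.

13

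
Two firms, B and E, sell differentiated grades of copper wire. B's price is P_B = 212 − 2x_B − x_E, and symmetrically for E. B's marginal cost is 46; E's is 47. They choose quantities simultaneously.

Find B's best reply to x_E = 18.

Firm B's profit: π = x_B(212 − 2x_B − x_E) − 46x_B.
∂π/∂x_B = 166 − 4x_B − x_E = 0 ⇒ x_B = 41.5 − 0.25x_E.
At x_E = 18: x_B = 41.5 − 0.25·18 = 37.

37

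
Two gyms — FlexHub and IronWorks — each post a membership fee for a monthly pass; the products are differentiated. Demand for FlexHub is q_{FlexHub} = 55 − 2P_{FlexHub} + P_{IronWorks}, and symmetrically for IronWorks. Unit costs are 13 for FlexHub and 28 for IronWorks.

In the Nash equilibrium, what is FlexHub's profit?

FlexHub's profit: π = (P_{FlexHub} − 13)(55 − 2P_{FlexHub} + P_{IronWorks}).
∂π/∂P_{FlexHub} = 81 − 4P_{FlexHub} + P_{IronWorks} = 0 ⇒ P_{FlexHub} = 20.25 + 0.25P_{IronWorks}.
Similarly P_{IronWorks} = 27.75 + 0.25P_{FlexHub}.
Solving the two reaction functions simultaneously: (1 − (0.25)(0.25))P_{FlexHub} = 20.25 + 0.25·27.75, so 0.9375P_{FlexHub} = 27.1875 and P_{FlexHub} = 29.
Then P_{IronWorks} = 27.75 + 0.25·29 = 35.
q_{FlexHub} = 55 − 2·29 + 35 = 32.
Profit = (29 − 13)·32 = 512.

512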